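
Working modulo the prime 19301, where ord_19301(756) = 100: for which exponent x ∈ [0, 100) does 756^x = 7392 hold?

Baby-step giant-step with m = ceil(sqrt(100)) = 10.
Baby table (756^j mod 19301 for j=0..9):
  0:1  1:756  2:11807  3:9030  4:13427  5:17787  6:13476  7:16229
  8:12989  9:14776
Giant step factor: 756^(-10) ≡ 19134 (mod 19301).
Scan 7392·19134^i mod 19301 for i = 0, 1, …:
  i=0: 7392   i=1: 800   i=2: 1507   i=3: 18545
  i=4: 10446   i=5: 11909   i=6: 18501   i=7: 17794
  i=8: 756
Match at i=8, j=1: x = 8·10 + 1 = 81.

81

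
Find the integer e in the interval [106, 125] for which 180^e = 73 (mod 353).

108

Compute 180^106 mod 353 = 78, then multiply by 180 repeatedly:
  180^106=78  180^107=273  180^108=73
Found 73 at exponent 108.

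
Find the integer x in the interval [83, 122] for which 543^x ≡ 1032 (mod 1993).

92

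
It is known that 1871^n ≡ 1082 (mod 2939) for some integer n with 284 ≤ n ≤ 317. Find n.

293

Compute 1871^284 mod 2939 = 1790, then multiply by 1871 repeatedly:
  1871^284=1790  1871^285=1569  1871^286=2477  1871^287=2603  1871^288=290
  1871^289=1814  1871^290=2388  1871^291=668  1871^292=753  1871^293=1082
Found 1082 at exponent 293.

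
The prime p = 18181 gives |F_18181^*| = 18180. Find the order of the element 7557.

1212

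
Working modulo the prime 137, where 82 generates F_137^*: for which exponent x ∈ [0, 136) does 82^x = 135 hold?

86

Baby-step giant-step with m = ceil(sqrt(136)) = 12.
Baby table (82^j mod 137 for j=0..11):
  0:1  1:82  2:11  3:80  4:121  5:58  6:98  7:90
  8:119  9:31  10:76  11:67
Giant step factor: 82^(-12) ≡ 49 (mod 137).
Scan 135·49^i mod 137 for i = 0, 1, …:
  i=0: 135   i=1: 39   i=2: 130   i=3: 68
  i=4: 44   i=5: 101   i=6: 17   i=7: 11
Match at i=7, j=2: x = 7·12 + 2 = 86.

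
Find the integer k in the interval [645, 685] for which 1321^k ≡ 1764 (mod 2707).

670

Compute 1321^645 mod 2707 = 556, then multiply by 1321 repeatedly:
  1321^645=556  1321^646=879  1321^647=2563  1321^648=1973  1321^649=2199
  1321^650=268  1321^651=2118  1321^652=1547  1321^653=2509  1321^654=1021
  1321^655=655  1321^656=1722  1321^657=882  1321^658=1112  1321^659=1758
  1321^660=2419  1321^661=1239  1321^662=1691  1321^663=536  1321^664=1529
  1321^665=387  1321^666=2311  1321^667=2042  1321^668=1310  1321^669=737
  1321^670=1764
Found 1764 at exponent 670.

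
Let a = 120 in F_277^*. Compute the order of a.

The order of 120 must divide p − 1 = 276 = 2^2 · 3 · 23.
Divisors: 1, 2, 3, 4, 6, 12, 23, 46, 69, 92, 138, 276.
Check each in increasing order: 120^1 ≡ 120;  120^2 ≡ 273;  120^3 ≡ 74;  120^4 ≡ 16;  120^6 ≡ 213;  120^12 ≡ 218;  120^23 ≡ 276;  120^46 ≡ 1.
Smallest exponent giving 1 is 46.

46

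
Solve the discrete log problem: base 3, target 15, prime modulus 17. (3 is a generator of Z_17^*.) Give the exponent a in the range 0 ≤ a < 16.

Successive powers of 3 modulo 17:
  3^0=1  3^1=3  3^2=9  3^3=10  3^4=13  3^5=5
  3^6=15
So 3^6 ≡ 15 (mod 17), giving a = 6.

6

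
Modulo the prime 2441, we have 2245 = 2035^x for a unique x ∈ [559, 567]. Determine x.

562

Compute 2035^559 mod 2441 = 1536, then multiply by 2035 repeatedly:
  2035^559=1536  2035^560=1280  2035^561=253  2035^562=2245
Found 2245 at exponent 562.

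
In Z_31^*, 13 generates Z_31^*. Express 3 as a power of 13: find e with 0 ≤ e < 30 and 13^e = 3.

Successive powers of 13 modulo 31:
  13^0=1  13^1=13  13^2=14  13^3=27  13^4=10  13^5=6
  13^6=16  13^7=22  13^8=7  13^9=29  13^10=5  13^11=3
So 13^11 ≡ 3 (mod 31), giving e = 11.

11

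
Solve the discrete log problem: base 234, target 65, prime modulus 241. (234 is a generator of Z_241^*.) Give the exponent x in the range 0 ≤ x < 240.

65

Baby-step giant-step with m = ceil(sqrt(240)) = 16.
Baby table (234^j mod 241 for j=0..15):
  0:1  1:234  2:49  3:139  4:232  5:63  6:41  7:195
  8:81  9:156  10:113  11:173  12:235  13:42  14:188  15:130
Giant step factor: 234^(-16) ≡ 183 (mod 241).
Scan 65·183^i mod 241 for i = 0, 1, …:
  i=0: 65   i=1: 86   i=2: 73   i=3: 104
  i=4: 234
Match at i=4, j=1: x = 4·16 + 1 = 65.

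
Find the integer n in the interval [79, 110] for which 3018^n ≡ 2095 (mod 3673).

91

Compute 3018^79 mod 3673 = 1376, then multiply by 3018 repeatedly:
  3018^79=1376  3018^80=2278  3018^81=2821  3018^82=3437  3018^83=314
  3018^84=18  3018^85=2902  3018^86=1804  3018^87=1086  3018^88=1232
  3018^89=1100  3018^90=3081  3018^91=2095
Found 2095 at exponent 91.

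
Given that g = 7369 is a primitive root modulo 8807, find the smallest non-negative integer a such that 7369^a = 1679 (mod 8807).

Baby-step giant-step with m = ceil(sqrt(8806)) = 94.
Baby table (7369^j mod 8807 for j=0..93):
  0:1  1:7369  2:7006  3:580  4:2625  5:3453  6:1734  7:7696
  8:3551  9:1722  10:7338  11:7549  12:3569  13:2259  14:1341  15:375
  16:6784  17:2764  18:6132  19:6798  20:246  21:7339  22:6111  23:1768
  24:2839  25:3966  26:3828  27:8518  28:1653  29:876  30:8520  31:7584
  32:6081  33:873  34:4027  35:4180  36:4341  37:1805  38:2475  39:7785
  40:7674  41:8766  42:6116  43:3385  44:2641  45:6866  46:8146  47:8169
  48:1516  49:4128  50:8661  51:7387  52:7543  53:3390  54:4258  55:6668
  56:2239  57:3680  58:1167  59:3991  60:3106  61:7528  62:7346  63:4852
  64:6775  65:6899  66:4727  67:1578  68:3042  69:2683  70:8119  71:2960
  72:6108  73:6082  74:8242  75:2226  76:4760  77:6966  78:5258  79:4209
  80:6674  81:2418  82:1681  83:4647  84:2127  85:6210  86:318  87:680
  88:8544  89:8300  90:6892  91:5986  92:5378  93:7789
Giant step factor: 7369^(-94) ≡ 6438 (mod 8807).
Scan 1679·6438^i mod 8807 for i = 0, 1, …:
  i=0: 1679   i=1: 3213   i=2: 6458   i=3: 7564
  i=4: 3129   i=5: 2893   i=6: 7136   i=7: 4256
  i=8: 1551   i=9: 7007     …   i=43: 4597
  i=44: 3966
Match at i=44, j=25: a = 44·94 + 25 = 4161.

4161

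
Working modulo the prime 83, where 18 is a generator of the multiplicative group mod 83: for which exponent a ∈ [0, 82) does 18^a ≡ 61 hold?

Baby-step giant-step with m = ceil(sqrt(82)) = 10.
Baby table (18^j mod 83 for j=0..9):
  0:1  1:18  2:75  3:22  4:64  5:73  6:69  7:80
  8:29  9:24
Giant step factor: 18^(-10) ≡ 44 (mod 83).
Scan 61·44^i mod 83 for i = 0, 1, …:
  i=0: 61   i=1: 28   i=2: 70   i=3: 9
  i=4: 64
Match at i=4, j=4: a = 4·10 + 4 = 44.

44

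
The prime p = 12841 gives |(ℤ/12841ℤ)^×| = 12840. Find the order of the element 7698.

The order of 7698 must divide p − 1 = 12840 = 2^3 · 3 · 5 · 107.
Divisors: 1, 2, 3, 4, 5, 6, 8, 10, 12, 15, 20, 24, 30, 40, 60, 107, 120, 214, 321, 428, 535, 642, 856, 1070, 1284, 1605, 2140, 2568, 3210, 4280, 6420, 12840.
Check each in increasing order: 7698^1 ≡ 7698;  7698^2 ≡ 10830;  7698^3 ≡ 5568;  7698^4 ≡ 12047;  7698^5 ≡ 104;  7698^6 ≡ 4450;  7698^8 ≡ 1227;  7698^10 ≡ 10816;  7698^12 ≡ 1678;  7698^15 ≡ 7697;  7698^20 ≡ 4346;  7698^24 ≡ 3505;  7698^30 ≡ 8276;  7698^40 ≡ 11446;  7698^60 ≡ 11123;  7698^107 ≡ 6599;  7698^120 ≡ 10935;  7698^214 ≡ 2970;  7698^321 ≡ 3664;  7698^428 ≡ 11974;  7698^535 ≡ 5753;  7698^642 ≡ 6051;  7698^856 ≡ 6911;  7698^1070 ≡ 5752;  7698^1284 ≡ 4910;  7698^1605 ≡ 12840;  7698^2140 ≡ 7088;  7698^2568 ≡ 5543;  7698^3210 ≡ 1.
Smallest exponent giving 1 is 3210.

3210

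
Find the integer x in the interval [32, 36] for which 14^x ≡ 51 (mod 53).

33

Compute 14^32 mod 53 = 15, then multiply by 14 repeatedly:
  14^32=15  14^33=51
Found 51 at exponent 33.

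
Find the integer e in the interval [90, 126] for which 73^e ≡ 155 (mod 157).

123

Compute 73^90 mod 157 = 4, then multiply by 73 repeatedly:
  73^90=4  73^91=135  73^92=121  73^93=41  73^94=10
  73^95=102  73^96=67  73^97=24  73^98=25  73^99=98
  73^100=89  73^101=60  73^102=141  73^103=88  73^104=144
  73^105=150  73^106=117  73^107=63  73^108=46  73^109=61
  73^110=57  73^111=79  73^112=115  73^113=74  73^114=64
  73^115=119  73^116=52  73^117=28  73^118=3  73^119=62
  73^120=130  73^121=70  73^122=86  73^123=155
Found 155 at exponent 123.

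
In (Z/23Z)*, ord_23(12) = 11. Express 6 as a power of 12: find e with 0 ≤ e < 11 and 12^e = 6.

Successive powers of 12 modulo 23:
  12^0=1  12^1=12  12^2=6
So 12^2 ≡ 6 (mod 23), giving e = 2.

2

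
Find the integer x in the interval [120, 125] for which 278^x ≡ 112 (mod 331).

125

Compute 278^120 mod 331 = 111, then multiply by 278 repeatedly:
  278^120=111  278^121=75  278^122=328  278^123=159  278^124=179
  278^125=112
Found 112 at exponent 125.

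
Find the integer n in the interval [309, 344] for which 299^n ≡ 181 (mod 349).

318

Compute 299^309 mod 349 = 8, then multiply by 299 repeatedly:
  299^309=8  299^310=298  299^311=107  299^312=234  299^313=166
  299^314=76  299^315=39  299^316=144  299^317=129  299^318=181
Found 181 at exponent 318.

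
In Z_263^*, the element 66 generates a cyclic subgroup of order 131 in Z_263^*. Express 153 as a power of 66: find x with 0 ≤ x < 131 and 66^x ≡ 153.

98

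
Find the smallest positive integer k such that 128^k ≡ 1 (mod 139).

138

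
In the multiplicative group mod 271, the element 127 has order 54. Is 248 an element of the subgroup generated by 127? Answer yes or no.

yes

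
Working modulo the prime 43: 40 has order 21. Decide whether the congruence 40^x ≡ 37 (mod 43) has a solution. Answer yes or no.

37 ∈ ⟨40⟩ iff 37^21 ≡ 1 (mod 43), since |⟨40⟩| = 21.
37^21 mod 43 = 42.
Since 42 ≠ 1, 37 does not lie in the subgroup.

no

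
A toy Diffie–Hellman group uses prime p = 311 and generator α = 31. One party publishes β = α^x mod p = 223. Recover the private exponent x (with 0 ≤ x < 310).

Baby-step giant-step with m = ceil(sqrt(310)) = 18.
Baby table (31^j mod 311 for j=0..17):
  0:1  1:31  2:28  3:246  4:162  5:46  6:182  7:44
  8:120  9:299  10:250  11:286  12:158  13:233  14:70  15:304
  16:94  17:115
Giant step factor: 31^(-18) ≡ 54 (mod 311).
Scan 223·54^i mod 311 for i = 0, 1, …:
  i=0: 223   i=1: 224   i=2: 278   i=3: 84
  i=4: 182
Match at i=4, j=6: x = 4·18 + 6 = 78.

78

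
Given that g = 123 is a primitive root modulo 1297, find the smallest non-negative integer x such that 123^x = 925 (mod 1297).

Baby-step giant-step with m = ceil(sqrt(1296)) = 36.
Baby table (123^j mod 1297 for j=0..35):
  0:1  1:123  2:862  3:969  4:1160  5:10  6:1230  7:838
  8:611  9:1224  10:100  11:627  12:598  13:922  14:567  15:1000
  16:1082  17:792  18:141  19:482  20:921  21:444  22:138  23:113
  24:929  25:131  26:549  27:83  28:1130  29:211  30:13  31:302
  32:830  33:924  34:813  35:130
Giant step factor: 123^(-36) ≡ 819 (mod 1297).
Scan 925·819^i mod 1297 for i = 0, 1, …:
  i=0: 925   i=1: 127   i=2: 253   i=3: 984
  i=4: 459   i=5: 1088   i=6: 33   i=7: 1087
  i=8: 511   i=9: 875     …   i=21: 313
  i=22: 838
Match at i=22, j=7: x = 22·36 + 7 = 799.

799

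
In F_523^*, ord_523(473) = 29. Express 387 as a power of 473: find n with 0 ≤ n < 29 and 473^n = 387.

Successive powers of 473 modulo 523:
  473^0=1  473^1=473  473^2=408  473^3=520  473^4=150  473^5=345
  473^6=9  473^7=73  473^8=11  473^9=496  473^10=304  473^11=490
  473^12=81  473^13=134  473^14=99  473^15=280  473^16=121  473^17=226
  473^18=206  473^19=160  473^20=368  473^21=428  473^22=43  473^23=465
  473^24=285  473^25=394  473^26=174  473^27=191  473^28=387
So 473^28 ≡ 387 (mod 523), giving n = 28.

28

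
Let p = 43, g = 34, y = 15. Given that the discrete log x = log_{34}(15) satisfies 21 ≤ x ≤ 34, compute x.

Compute 34^21 mod 43 = 42, then multiply by 34 repeatedly:
  34^21=42  34^22=9  34^23=5  34^24=41  34^25=18
  34^26=10  34^27=39  34^28=36  34^29=20  34^30=35
  34^31=29  34^32=40  34^33=27  34^34=15
Found 15 at exponent 34.

34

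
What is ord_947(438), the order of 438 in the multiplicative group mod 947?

946

The order of 438 must divide p − 1 = 946 = 2 · 11 · 43.
Divisors: 1, 2, 11, 22, 43, 86, 473, 946.
Check each in increasing order: 438^1 ≡ 438;  438^2 ≡ 550;  438^11 ≡ 898;  438^22 ≡ 507;  438^43 ≡ 762;  438^86 ≡ 133;  438^473 ≡ 946;  438^946 ≡ 1.
Smallest exponent giving 1 is 946.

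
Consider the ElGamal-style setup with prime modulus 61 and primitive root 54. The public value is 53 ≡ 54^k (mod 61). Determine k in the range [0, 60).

Baby-step giant-step with m = ceil(sqrt(60)) = 8.
Baby table (54^j mod 61 for j=0..7):
  0:1  1:54  2:49  3:23  4:22  5:29  6:41  7:18
Giant step factor: 54^(-8) ≡ 15 (mod 61).
Scan 53·15^i mod 61 for i = 0, 1, …:
  i=0: 53   i=1: 2   i=2: 30   i=3: 23
Match at i=3, j=3: k = 3·8 + 3 = 27.

27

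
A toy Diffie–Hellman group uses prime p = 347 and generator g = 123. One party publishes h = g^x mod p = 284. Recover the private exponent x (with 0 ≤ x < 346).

298

Baby-step giant-step with m = ceil(sqrt(346)) = 19.
Baby table (123^j mod 347 for j=0..18):
  0:1  1:123  2:208  3:253  4:236  5:227  6:161  7:24
  8:176  9:134  10:173  11:112  12:243  13:47  14:229  15:60
  16:93  17:335  18:259
Giant step factor: 123^(-19) ≡ 145 (mod 347).
Scan 284·145^i mod 347 for i = 0, 1, …:
  i=0: 284   i=1: 234   i=2: 271   i=3: 84
  i=4: 35   i=5: 217   i=6: 235   i=7: 69
  i=8: 289   i=9: 265     …   i=14: 321
  i=15: 47
Match at i=15, j=13: x = 15·19 + 13 = 298.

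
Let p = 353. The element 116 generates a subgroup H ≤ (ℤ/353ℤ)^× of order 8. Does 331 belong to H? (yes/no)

no

⟨116⟩ has order 8; its elements mod 353 are {1, 42, 70, 116, 237, 283, 311, 352}.
331 is not in this set.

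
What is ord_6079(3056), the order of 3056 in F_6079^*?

6078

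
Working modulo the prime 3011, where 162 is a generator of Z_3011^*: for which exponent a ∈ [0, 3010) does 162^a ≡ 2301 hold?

1911

Baby-step giant-step with m = ceil(sqrt(3010)) = 55.
Baby table (162^j mod 3011 for j=0..54):
  0:1  1:162  2:2156  3:3007  4:2363  5:409  6:16  7:2592
  8:1375  9:2947  10:1676  11:522  12:256  13:2329  14:923  15:1987
  16:2728  17:2330  18:1085  19:1132  20:2724  21:1682  22:1494  23:1148
  24:2305  25:46  26:1430  27:2824  28:2827  29:302  30:748  31:736
  32:1803  33:19  34:67  35:1821  36:2935  37:2743  38:1749  39:304
  40:1072  41:2037  42:1795  43:1734  44:885  45:1853  46:2097  47:2482
  48:1621  49:645  50:2116  51:2549  52:431  53:569  54:1848
Giant step factor: 162^(-55) ≡ 627 (mod 3011).
Scan 2301·627^i mod 3011 for i = 0, 1, …:
  i=0: 2301   i=1: 458   i=2: 1121   i=3: 1304
  i=4: 1627   i=5: 2411   i=6: 175   i=7: 1329
  i=8: 2247   i=9: 2732     …   i=33: 2049
  i=34: 2037
Match at i=34, j=41: a = 34·55 + 41 = 1911.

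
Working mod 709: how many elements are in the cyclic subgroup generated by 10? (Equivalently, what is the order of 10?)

The order of 10 must divide p − 1 = 708 = 2^2 · 3 · 59.
Divisors: 1, 2, 3, 4, 6, 12, 59, 118, 177, 236, 354, 708.
Check each in increasing order: 10^1 ≡ 10;  10^2 ≡ 100;  10^3 ≡ 291;  10^4 ≡ 74;  10^6 ≡ 310;  10^12 ≡ 385;  10^59 ≡ 91;  10^118 ≡ 482;  10^177 ≡ 613;  10^236 ≡ 481;  10^354 ≡ 708;  10^708 ≡ 1.
Smallest exponent giving 1 is 708.

708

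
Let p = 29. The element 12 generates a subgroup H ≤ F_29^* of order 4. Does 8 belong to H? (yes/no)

⟨12⟩ has order 4; its elements mod 29 are {1, 12, 17, 28}.
8 is not in this set.

no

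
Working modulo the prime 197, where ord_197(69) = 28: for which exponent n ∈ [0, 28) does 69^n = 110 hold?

3

Successive powers of 69 modulo 197:
  69^0=1  69^1=69  69^2=33  69^3=110
So 69^3 ≡ 110 (mod 197), giving n = 3.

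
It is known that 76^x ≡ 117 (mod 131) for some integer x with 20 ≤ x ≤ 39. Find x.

Compute 76^20 mod 131 = 39, then multiply by 76 repeatedly:
  76^20=39  76^21=82  76^22=75  76^23=67  76^24=114
  76^25=18  76^26=58  76^27=85  76^28=41  76^29=103
  76^30=99  76^31=57  76^32=9  76^33=29  76^34=108
  76^35=86  76^36=117
Found 117 at exponent 36.

36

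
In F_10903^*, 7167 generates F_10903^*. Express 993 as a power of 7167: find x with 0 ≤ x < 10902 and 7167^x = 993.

10771

Baby-step giant-step with m = ceil(sqrt(10902)) = 105.
Baby table (7167^j mod 10903 for j=0..104):
  0:1  1:7167  2:1856  3:292  4:10291  5:7705  6:8943  7:6647
  8:3842  9:5539  10:190  11:9758  12:3744  13:965  14:3653  15:2948
  16:9205  17:9085  18:10382  19:5722  20:3391  21:510  22:2665  23:8902
  24:7181  25:4067  26:4470  27:3476  28:10040  29:7783  30:1013  31:9676
  32:4812  33:1415  34:1515  35:9520  36:9769  37:6260  38:10478  39:6865
  40:7119  41:6736  42:9331  43:7178  44:4372  45:9805  46:2600  47:973
  48:6474  49:6893  50:638  51:4189  52:6604  53:945  54:2052  55:9440
  56:3365  57:10422  58:8924  59:1310  60:1287  61:10894  62:915  63:5102
  64:8275  65:5508  66:6976  67:6737  68:5595  69:9034  70:4664  71:9193
  72:10305  73:9916  74:2218  75:10735  76:6177  77:4379  78:5459  79:4689
  80:3017  81:2190  82:6313  83:8724  84:7106  85:789  86:7009  87:3382
  88:1425  89:7767  90:6274  91:1786  92:140  93:304  94:9071  95:8171
  96:1544  97:10206  98:9078  99:3825  100:3633  101:1347  102:4794  103:3245
  104:816
Giant step factor: 7167^(-105) ≡ 1189 (mod 10903).
Scan 993·1189^i mod 10903 for i = 0, 1, …:
  i=0: 993   i=1: 3153   i=2: 9188   i=3: 10629
  i=4: 1304   i=5: 2230   i=6: 2041   i=7: 6283
  i=8: 1932   i=9: 7518     …   i=101: 5236
  i=102: 10894
Match at i=102, j=61: x = 102·105 + 61 = 10771.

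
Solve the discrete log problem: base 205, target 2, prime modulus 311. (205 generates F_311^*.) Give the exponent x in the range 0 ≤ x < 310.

12

Baby-step giant-step with m = ceil(sqrt(310)) = 18.
Baby table (205^j mod 311 for j=0..17):
  0:1  1:205  2:40  3:114  4:45  5:206  6:245  7:154
  8:159  9:251  10:140  11:88  12:2  13:99  14:80  15:228
  16:90  17:101
Giant step factor: 205^(-18) ≡ 139 (mod 311).
Scan 2·139^i mod 311 for i = 0, 1, …:
  i=0: 2
Match at i=0, j=12: x = 0·18 + 12 = 12.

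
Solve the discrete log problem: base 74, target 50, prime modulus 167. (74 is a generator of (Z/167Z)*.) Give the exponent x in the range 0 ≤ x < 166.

Successive powers of 74 modulo 167:
  74^0=1  74^1=74  74^2=132  74^3=82  74^4=56  74^5=136
  74^6=44  74^7=83  74^8=130  74^9=101  74^10=126  74^11=139
  74^12=99  74^13=145  74^14=42  74^15=102  74^16=33  74^17=104
  74^18=14  74^19=34  74^20=11  74^21=146  74^22=116  74^23=67
  74^24=115  74^25=160  74^26=150  74^27=78  74^28=94  74^29=109
  74^30=50
So 74^30 ≡ 50 (mod 167), giving x = 30.

30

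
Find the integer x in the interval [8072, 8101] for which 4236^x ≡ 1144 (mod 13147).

8075

Compute 4236^8072 mod 13147 = 8783, then multiply by 4236 repeatedly:
  4236^8072=8783  4236^8073=11925  4236^8074=3526  4236^8075=1144
Found 1144 at exponent 8075.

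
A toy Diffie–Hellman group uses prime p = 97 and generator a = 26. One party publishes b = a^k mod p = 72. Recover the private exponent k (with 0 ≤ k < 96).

22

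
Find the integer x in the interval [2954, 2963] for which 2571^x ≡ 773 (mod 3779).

2956

Compute 2571^2954 mod 3779 = 1745, then multiply by 2571 repeatedly:
  2571^2954=1745  2571^2955=722  2571^2956=773
Found 773 at exponent 2956.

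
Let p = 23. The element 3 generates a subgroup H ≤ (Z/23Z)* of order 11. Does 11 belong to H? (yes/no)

11 ∈ ⟨3⟩ iff 11^11 ≡ 1 (mod 23), since |⟨3⟩| = 11.
11^11 mod 23 = 22.
Since 22 ≠ 1, 11 does not lie in the subgroup.

no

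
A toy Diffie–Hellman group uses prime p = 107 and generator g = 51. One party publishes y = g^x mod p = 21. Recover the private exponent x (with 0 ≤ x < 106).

105

Baby-step giant-step with m = ceil(sqrt(106)) = 11.
Baby table (51^j mod 107 for j=0..10):
  0:1  1:51  2:33  3:78  4:19  5:6  6:92  7:91
  8:40  9:7  10:36
Giant step factor: 51^(-11) ≡ 63 (mod 107).
Scan 21·63^i mod 107 for i = 0, 1, …:
  i=0: 21   i=1: 39   i=2: 103   i=3: 69
  i=4: 67   i=5: 48   i=6: 28   i=7: 52
  i=8: 66   i=9: 92
Match at i=9, j=6: x = 9·11 + 6 = 105.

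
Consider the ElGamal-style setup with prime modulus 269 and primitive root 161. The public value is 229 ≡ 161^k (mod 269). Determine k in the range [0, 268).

43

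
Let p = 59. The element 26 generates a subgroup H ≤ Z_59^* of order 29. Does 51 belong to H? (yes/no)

yes

51 ∈ ⟨26⟩ iff 51^29 ≡ 1 (mod 59), since |⟨26⟩| = 29.
51^29 mod 59 = 1.
Since 1 = 1, 51 lies in the subgroup.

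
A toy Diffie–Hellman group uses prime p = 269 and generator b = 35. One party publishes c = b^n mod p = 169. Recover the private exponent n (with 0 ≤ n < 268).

Baby-step giant-step with m = ceil(sqrt(268)) = 17.
Baby table (35^j mod 269 for j=0..16):
  0:1  1:35  2:149  3:104  4:143  5:163  6:56  7:77
  8:5  9:175  10:207  11:251  12:177  13:8  14:11  15:116
  16:25
Giant step factor: 35^(-17) ≡ 91 (mod 269).
Scan 169·91^i mod 269 for i = 0, 1, …:
  i=0: 169   i=1: 46   i=2: 151   i=3: 22
  i=4: 119   i=5: 69   i=6: 92   i=7: 33
  i=8: 44   i=9: 238     …   i=13: 88
  i=14: 207
Match at i=14, j=10: n = 14·17 + 10 = 248.

248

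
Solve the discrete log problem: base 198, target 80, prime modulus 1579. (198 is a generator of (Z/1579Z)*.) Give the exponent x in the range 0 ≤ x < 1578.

Baby-step giant-step with m = ceil(sqrt(1578)) = 40.
Baby table (198^j mod 1579 for j=0..39):
  0:1  1:198  2:1308  3:28  4:807  5:307  6:784  7:490
  8:701  9:1425  10:1088  11:680  12:425  13:463  14:92  15:847
  16:332  17:997  18:31  19:1401  20:1073  21:868  22:1332  23:43
  24:619  25:979  26:1204  27:1542  28:569  29:553  30:543  31:142
  32:1273  33:993  34:818  35:906  36:961  37:798  38:104  39:65
Giant step factor: 198^(-40) ≡ 962 (mod 1579).
Scan 80·962^i mod 1579 for i = 0, 1, …:
  i=0: 80   i=1: 1168   i=2: 947   i=3: 1510
  i=4: 1519   i=5: 703   i=6: 474   i=7: 1236
  i=8: 45   i=9: 657     …   i=37: 1385
  i=38: 1273
Match at i=38, j=32: x = 38·40 + 32 = 1552.

1552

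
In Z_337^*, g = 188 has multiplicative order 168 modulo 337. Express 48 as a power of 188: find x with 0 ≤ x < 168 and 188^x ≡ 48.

33

Baby-step giant-step with m = ceil(sqrt(168)) = 13.
Baby table (188^j mod 337 for j=0..12):
  0:1  1:188  2:296  3:43  4:333  5:259  6:164  7:165
  8:16  9:312  10:18  11:14  12:273
Giant step factor: 188^(-13) ≡ 91 (mod 337).
Scan 48·91^i mod 337 for i = 0, 1, …:
  i=0: 48   i=1: 324   i=2: 165
Match at i=2, j=7: x = 2·13 + 7 = 33.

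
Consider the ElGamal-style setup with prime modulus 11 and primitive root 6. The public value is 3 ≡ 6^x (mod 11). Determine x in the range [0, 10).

2

Successive powers of 6 modulo 11:
  6^0=1  6^1=6  6^2=3
So 6^2 ≡ 3 (mod 11), giving x = 2.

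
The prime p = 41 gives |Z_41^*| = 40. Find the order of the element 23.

10

The order of 23 must divide p − 1 = 40 = 2^3 · 5.
Divisors: 1, 2, 4, 5, 8, 10, 20, 40.
Check each in increasing order: 23^1 ≡ 23;  23^2 ≡ 37;  23^4 ≡ 16;  23^5 ≡ 40;  23^8 ≡ 10;  23^10 ≡ 1.
Smallest exponent giving 1 is 10.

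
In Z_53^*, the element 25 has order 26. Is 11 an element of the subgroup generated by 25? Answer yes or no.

yes

11 ∈ ⟨25⟩ iff 11^26 ≡ 1 (mod 53), since |⟨25⟩| = 26.
11^26 mod 53 = 1.
Since 1 = 1, 11 lies in the subgroup.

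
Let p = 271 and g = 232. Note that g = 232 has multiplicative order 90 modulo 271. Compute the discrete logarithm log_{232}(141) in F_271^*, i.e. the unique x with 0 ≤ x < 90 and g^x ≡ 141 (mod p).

52

Baby-step giant-step with m = ceil(sqrt(90)) = 10.
Baby table (232^j mod 271 for j=0..9):
  0:1  1:232  2:166  3:30  4:185  5:102  6:87  7:130
  8:79  9:171
Giant step factor: 232^(-10) ≡ 248 (mod 271).
Scan 141·248^i mod 271 for i = 0, 1, …:
  i=0: 141   i=1: 9   i=2: 64   i=3: 154
  i=4: 252   i=5: 166
Match at i=5, j=2: x = 5·10 + 2 = 52.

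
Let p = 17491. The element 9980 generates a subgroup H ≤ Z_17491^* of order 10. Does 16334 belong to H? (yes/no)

no

⟨9980⟩ has order 10; its elements mod 17491 are {1, 1208, 4541, 6646, 7511, 9980, 10845, 12950, 16283, 17490}.
16334 is not in this set.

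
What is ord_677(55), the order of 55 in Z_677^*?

The order of 55 must divide p − 1 = 676 = 2^2 · 13^2.
Divisors: 1, 2, 4, 13, 26, 52, 169, 338, 676.
Check each in increasing order: 55^1 ≡ 55;  55^2 ≡ 317;  55^4 ≡ 293;  55^13 ≡ 365;  55^26 ≡ 533;  55^52 ≡ 426;  55^169 ≡ 1.
Smallest exponent giving 1 is 169.

169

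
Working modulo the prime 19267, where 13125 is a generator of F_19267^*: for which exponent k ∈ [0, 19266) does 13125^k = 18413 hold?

3314

Baby-step giant-step with m = ceil(sqrt(19266)) = 139.
Baby table (13125^j mod 19267 for j=0..138):
  0:1  1:13125  2:18645  3:5458  4:1544  5:15383  6:2982  7:7473
  8:14095  9:14408  10:18662  11:16646  12:10237  13:11834  14:9963  15:18513
  16:6988  17:6580  18:7806  19:11111  20:19219  21:5811  22:10589  23:7754
  24:2956  25:13029  26:11000  27:7369  28:17052  29:2028  30:9773  31:10206
  32:9566  33:9978  34:3451  35:16925  36:11382  37:11699  38:10652  39:6148
  40:2304  41:10077  42:11937  43:13148  44:12248  45:10419  46:11476  47:12361
  48:9985  49:18258  50:12571  51:11054  52:3240  53:2731  54:7755  55:16081
  56:12407  57:16458  58:8913  59:13168  60:5010  61:17246  62:5034  63:4707
  64:9373  65:830  66:7895  67:3949  68:2395  69:9898  70:13136  71:8884
  72:17883  73:3781  74:13100  75:18059  76:1741  77:19230  78:15317  79:3747
  80:9991  81:673  82:8839  83:5268  84:12504  85:17961  86:6380  87:3118
  88:642  89:6571  90:5283  91:16709  92:8631  93:11182  94:7011  95:183
  96:12767  97:1776  98:16197  99:12814  100:2107  101:6230  102:18869  103:16874
  104:16352  105:4887  106:2032  107:4472  108:7718  109:12131  110:16154  111:7182
  112:9586  113:2740  114:10278  115:10483  116:3728  117:11087  118:12491  119:1472
  120:14466  121:9232  122:19104  123:18529  124:5051  125:15895  126:18066  127:16548
  128:14876  129:14989  130:14555  131:2070  132:2280  133:3349  134:7598  135:17025
  136:13726  137:7300  138:16976
Giant step factor: 13125^(-139) ≡ 3729 (mod 19267).
Scan 18413·3729^i mod 19267 for i = 0, 1, …:
  i=0: 18413   i=1: 13756   i=2: 7370   i=3: 7988
  i=4: 470   i=5: 18600   i=6: 17467   i=7: 11983
  i=8: 4434   i=9: 3300     …   i=22: 13881
  i=23: 11087
Match at i=23, j=117: k = 23·139 + 117 = 3314.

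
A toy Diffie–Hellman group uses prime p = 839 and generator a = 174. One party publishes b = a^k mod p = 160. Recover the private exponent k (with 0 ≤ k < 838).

426

Baby-step giant-step with m = ceil(sqrt(838)) = 29.
Baby table (174^j mod 839 for j=0..28):
  0:1  1:174  2:72  3:782  4:150  5:91  6:732  7:679
  8:686  9:226  10:730  11:331  12:542  13:340  14:430  15:149
  16:756  17:660  18:736  19:536  20:135  21:837  22:491  23:695
  24:114  25:539  26:657  27:214  28:320
Giant step factor: 174^(-29) ≡ 85 (mod 839).
Scan 160·85^i mod 839 for i = 0, 1, …:
  i=0: 160   i=1: 176   i=2: 697   i=3: 515
  i=4: 147   i=5: 749   i=6: 740   i=7: 814
  i=8: 392   i=9: 599     …   i=13: 199
  i=14: 135
Match at i=14, j=20: k = 14·29 + 20 = 426.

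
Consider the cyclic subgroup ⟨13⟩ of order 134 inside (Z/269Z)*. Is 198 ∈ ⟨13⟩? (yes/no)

no

198 ∈ ⟨13⟩ iff 198^134 ≡ 1 (mod 269), since |⟨13⟩| = 134.
198^134 mod 269 = 268.
Since 268 ≠ 1, 198 does not lie in the subgroup.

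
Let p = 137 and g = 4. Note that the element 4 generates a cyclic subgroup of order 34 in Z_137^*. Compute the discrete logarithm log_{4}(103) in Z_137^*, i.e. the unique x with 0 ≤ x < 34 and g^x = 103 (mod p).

33

Successive powers of 4 modulo 137:
  4^0=1  4^1=4  4^2=16  4^3=64  4^4=119  4^5=65
  4^6=123  4^7=81  4^8=50  4^9=63  4^10=115  4^11=49
  4^12=59  4^13=99  4^14=122  4^15=77  4^16=34  4^17=136
  4^18=133  4^19=121  4^20=73  4^21=18  4^22=72  4^23=14
  4^24=56  4^25=87  4^26=74  4^27=22  4^28=88  4^29=78
  4^30=38  4^31=15  4^32=60  4^33=103
So 4^33 ≡ 103 (mod 137), giving x = 33.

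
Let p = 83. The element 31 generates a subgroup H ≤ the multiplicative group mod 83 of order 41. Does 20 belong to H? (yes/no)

no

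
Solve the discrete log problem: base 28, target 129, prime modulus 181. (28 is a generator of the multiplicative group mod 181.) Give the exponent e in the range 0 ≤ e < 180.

68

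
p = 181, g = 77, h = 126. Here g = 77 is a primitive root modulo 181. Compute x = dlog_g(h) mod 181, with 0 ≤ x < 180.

4

Successive powers of 77 modulo 181:
  77^0=1  77^1=77  77^2=137  77^3=51  77^4=126
So 77^4 ≡ 126 (mod 181), giving x = 4.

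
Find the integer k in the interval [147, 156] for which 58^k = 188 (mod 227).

Compute 58^147 mod 227 = 158, then multiply by 58 repeatedly:
  58^147=158  58^148=84  58^149=105  58^150=188
Found 188 at exponent 150.

150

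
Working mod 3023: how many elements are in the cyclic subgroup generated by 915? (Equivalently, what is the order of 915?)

3022

The order of 915 must divide p − 1 = 3022 = 2 · 1511.
Divisors: 1, 2, 1511, 3022.
Check each in increasing order: 915^1 ≡ 915;  915^2 ≡ 2877;  915^1511 ≡ 3022;  915^3022 ≡ 1.
Smallest exponent giving 1 is 3022.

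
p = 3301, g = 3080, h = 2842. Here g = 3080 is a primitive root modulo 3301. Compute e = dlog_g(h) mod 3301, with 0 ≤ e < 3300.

281

Baby-step giant-step with m = ceil(sqrt(3300)) = 58.
Baby table (3080^j mod 3301 for j=0..57):
  0:1  1:3080  2:2627  3:409  4:2039  5:1618  6:2231  7:2099
  8:1562  9:1403  10:231  11:1765  12:2754  13:2051  14:2267  15:745
  16:405  17:2923  18:1013  19:595  20:545  21:1692  22:2382  23:1738
  24:2119  25:443  26:1127  27:1809  28:2933  29:2104  30:457  31:1334
  32:2276  33:2057  34:941  35:2  36:2859  37:1953  38:818  39:777
  40:3236  41:1161  42:897  43:3124  44:2806  45:462  46:229  47:2207
  48:801  49:1233  50:1490  51:810  52:2545  53:2026  54:1190  55:1090
  56:83  57:1463
Giant step factor: 3080^(-58) ≡ 2339 (mod 3301).
Scan 2842·2339^i mod 3301 for i = 0, 1, …:
  i=0: 2842   i=1: 2525   i=2: 486   i=3: 1210
  i=4: 1233
Match at i=4, j=49: e = 4·58 + 49 = 281.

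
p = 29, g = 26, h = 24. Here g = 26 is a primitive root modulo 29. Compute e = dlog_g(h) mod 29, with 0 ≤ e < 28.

Successive powers of 26 modulo 29:
  26^0=1  26^1=26  26^2=9  26^3=2  26^4=23  26^5=18
  26^6=4  26^7=17  26^8=7  26^9=8  26^10=5  26^11=14
  26^12=16  26^13=10  26^14=28  26^15=3  26^16=20  26^17=27
  26^18=6  26^19=11  26^20=25  26^21=12  26^22=22  26^23=21
  26^24=24
So 26^24 ≡ 24 (mod 29), giving e = 24.

24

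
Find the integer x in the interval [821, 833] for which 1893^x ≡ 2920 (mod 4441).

Compute 1893^821 mod 4441 = 4220, then multiply by 1893 repeatedly:
  1893^821=4220  1893^822=3542  1893^823=3537  1893^824=2954  1893^825=703
  1893^826=2920
Found 2920 at exponent 826.

826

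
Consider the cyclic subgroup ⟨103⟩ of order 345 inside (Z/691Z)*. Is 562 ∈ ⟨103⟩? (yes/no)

yes

562 ∈ ⟨103⟩ iff 562^345 ≡ 1 (mod 691), since |⟨103⟩| = 345.
562^345 mod 691 = 1.
Since 1 = 1, 562 lies in the subgroup.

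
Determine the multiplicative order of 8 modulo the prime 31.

The order of 8 must divide p − 1 = 30 = 2 · 3 · 5.
Divisors: 1, 2, 3, 5, 6, 10, 15, 30.
Check each in increasing order: 8^1 ≡ 8;  8^2 ≡ 2;  8^3 ≡ 16;  8^5 ≡ 1.
Smallest exponent giving 1 is 5.

5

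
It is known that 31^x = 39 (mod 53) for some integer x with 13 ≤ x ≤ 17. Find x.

Compute 31^13 mod 53 = 30, then multiply by 31 repeatedly:
  31^13=30  31^14=29  31^15=51  31^16=44  31^17=39
Found 39 at exponent 17.

17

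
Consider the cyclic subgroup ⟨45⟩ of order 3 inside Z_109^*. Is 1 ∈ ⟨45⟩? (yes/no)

⟨45⟩ has order 3; its elements mod 109 are {1, 45, 63}.
1 is in this set.

yes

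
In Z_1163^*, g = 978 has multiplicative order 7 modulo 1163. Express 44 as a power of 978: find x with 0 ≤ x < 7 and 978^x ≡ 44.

Successive powers of 978 modulo 1163:
  978^0=1  978^1=978  978^2=498  978^3=910  978^4=285  978^5=773
  978^6=44
So 978^6 ≡ 44 (mod 1163), giving x = 6.

6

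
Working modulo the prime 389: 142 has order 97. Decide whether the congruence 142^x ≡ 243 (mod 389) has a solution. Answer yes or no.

no

243 ∈ ⟨142⟩ iff 243^97 ≡ 1 (mod 389), since |⟨142⟩| = 97.
243^97 mod 389 = 274.
Since 274 ≠ 1, 243 does not lie in the subgroup.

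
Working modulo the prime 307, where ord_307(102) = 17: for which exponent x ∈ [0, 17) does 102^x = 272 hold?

8

Successive powers of 102 modulo 307:
  102^0=1  102^1=102  102^2=273  102^3=216  102^4=235  102^5=24
  102^6=299  102^7=105  102^8=272
So 102^8 ≡ 272 (mod 307), giving x = 8.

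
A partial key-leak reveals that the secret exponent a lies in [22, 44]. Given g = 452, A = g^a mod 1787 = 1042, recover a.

Compute 452^22 mod 1787 = 342, then multiply by 452 repeatedly:
  452^22=342  452^23=902  452^24=268  452^25=1407  452^26=1579
  452^27=695  452^28=1415  452^29=1621  452^30=22  452^31=1009
  452^32=383  452^33=1564  452^34=1063  452^35=1560  452^36=1042
Found 1042 at exponent 36.

36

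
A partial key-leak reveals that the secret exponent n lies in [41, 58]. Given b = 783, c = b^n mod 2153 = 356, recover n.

Compute 783^41 mod 2153 = 1763, then multiply by 783 repeatedly:
  783^41=1763  783^42=356
Found 356 at exponent 42.

42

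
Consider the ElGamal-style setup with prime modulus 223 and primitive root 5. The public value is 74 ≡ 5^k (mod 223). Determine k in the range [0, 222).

Baby-step giant-step with m = ceil(sqrt(222)) = 15.
Baby table (5^j mod 223 for j=0..14):
  0:1  1:5  2:25  3:125  4:179  5:3  6:15  7:75
  8:152  9:91  10:9  11:45  12:2  13:10  14:50
Giant step factor: 5^(-15) ≡ 190 (mod 223).
Scan 74·190^i mod 223 for i = 0, 1, …:
  i=0: 74   i=1: 11   i=2: 83   i=3: 160
  i=4: 72   i=5: 77   i=6: 135   i=7: 5
Match at i=7, j=1: k = 7·15 + 1 = 106.

106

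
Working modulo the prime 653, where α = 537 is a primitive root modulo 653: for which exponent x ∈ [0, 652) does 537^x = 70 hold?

478

Baby-step giant-step with m = ceil(sqrt(652)) = 26.
Baby table (537^j mod 653 for j=0..25):
  0:1  1:537  2:396  3:427  4:96  5:618  6:142  7:506
  8:74  9:558  10:572  11:254  12:574  13:22  14:60  15:223
  16:252  17:153  18:536  19:512  20:31  21:322  22:522  23:177
  24:364  25:221
Giant step factor: 537^(-26) ≡ 85 (mod 653).
Scan 70·85^i mod 653 for i = 0, 1, …:
  i=0: 70   i=1: 73   i=2: 328   i=3: 454
  i=4: 63   i=5: 131   i=6: 34   i=7: 278
  i=8: 122   i=9: 575     …   i=17: 629
  i=18: 572
Match at i=18, j=10: x = 18·26 + 10 = 478.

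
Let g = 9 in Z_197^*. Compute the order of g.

The order of 9 must divide p − 1 = 196 = 2^2 · 7^2.
Divisors: 1, 2, 4, 7, 14, 28, 49, 98, 196.
Check each in increasing order: 9^1 ≡ 9;  9^2 ≡ 81;  9^4 ≡ 60;  9^7 ≡ 6;  9^14 ≡ 36;  9^28 ≡ 114;  9^49 ≡ 196;  9^98 ≡ 1.
Smallest exponent giving 1 is 98.

98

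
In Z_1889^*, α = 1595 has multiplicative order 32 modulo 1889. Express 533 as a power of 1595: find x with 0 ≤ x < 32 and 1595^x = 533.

3

Successive powers of 1595 modulo 1889:
  1595^0=1  1595^1=1595  1595^2=1431  1595^3=533
So 1595^3 ≡ 533 (mod 1889), giving x = 3.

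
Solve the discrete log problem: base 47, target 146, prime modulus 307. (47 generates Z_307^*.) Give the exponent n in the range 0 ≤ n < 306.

Baby-step giant-step with m = ceil(sqrt(306)) = 18.
Baby table (47^j mod 307 for j=0..17):
  0:1  1:47  2:60  3:57  4:223  5:43  6:179  7:124
  8:302  9:72  10:7  11:22  12:113  13:92  14:26  15:301
  16:25  17:254
Giant step factor: 47^(-18) ≡ 114 (mod 307).
Scan 146·114^i mod 307 for i = 0, 1, …:
  i=0: 146   i=1: 66   i=2: 156   i=3: 285
  i=4: 255   i=5: 212   i=6: 222   i=7: 134
  i=8: 233   i=9: 160   i=10: 127   i=11: 49
  i=12: 60
Match at i=12, j=2: n = 12·18 + 2 = 218.

218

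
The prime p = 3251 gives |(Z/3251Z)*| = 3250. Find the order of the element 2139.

The order of 2139 must divide p − 1 = 3250 = 2 · 5^3 · 13.
Divisors: 1, 2, 5, 10, 13, 25, 26, 50, 65, 125, 130, 250, 325, 650, 1625, 3250.
Check each in increasing order: 2139^1 ≡ 2139;  2139^2 ≡ 1164;  2139^5 ≡ 2339;  2139^10 ≡ 2739;  2139^13 ≡ 66;  2139^25 ≡ 3212;  2139^26 ≡ 1105;  2139^50 ≡ 1521;  2139^65 ≡ 1862;  2139^125 ≡ 804;  2139^130 ≡ 1478;  2139^250 ≡ 2718;  2139^325 ≡ 1052;  2139^650 ≡ 1364;  2139^1625 ≡ 3250;  2139^3250 ≡ 1.
Smallest exponent giving 1 is 3250.

3250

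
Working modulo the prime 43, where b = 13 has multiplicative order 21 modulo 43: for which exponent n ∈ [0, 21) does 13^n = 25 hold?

Successive powers of 13 modulo 43:
  13^0=1  13^1=13  13^2=40  13^3=4  13^4=9  13^5=31
  13^6=16  13^7=36  13^8=38  13^9=21  13^10=15  13^11=23
  13^12=41  13^13=17  13^14=6  13^15=35  13^16=25
So 13^16 ≡ 25 (mod 43), giving n = 16.

16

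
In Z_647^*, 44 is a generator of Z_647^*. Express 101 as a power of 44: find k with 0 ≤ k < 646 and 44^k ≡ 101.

121

Baby-step giant-step with m = ceil(sqrt(646)) = 26.
Baby table (44^j mod 647 for j=0..25):
  0:1  1:44  2:642  3:427  4:25  5:453  6:522  7:323
  8:625  9:326  10:110  11:311  12:97  13:386  14:162  15:11
  16:484  17:592  18:168  19:275  20:454  21:566  22:318  23:405
  24:351  25:563
Giant step factor: 44^(-26) ≡ 567 (mod 647).
Scan 101·567^i mod 647 for i = 0, 1, …:
  i=0: 101   i=1: 331   i=2: 47   i=3: 122
  i=4: 592
Match at i=4, j=17: k = 4·26 + 17 = 121.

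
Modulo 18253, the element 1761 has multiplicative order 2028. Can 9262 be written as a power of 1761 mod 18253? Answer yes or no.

9262 ∈ ⟨1761⟩ iff 9262^2028 ≡ 1 (mod 18253), since |⟨1761⟩| = 2028.
9262^2028 mod 18253 = 1.
Since 1 = 1, 9262 lies in the subgroup.

yes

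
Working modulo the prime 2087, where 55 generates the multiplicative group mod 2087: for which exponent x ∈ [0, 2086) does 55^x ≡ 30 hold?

1279

Baby-step giant-step with m = ceil(sqrt(2086)) = 46.
Baby table (55^j mod 2087 for j=0..45):
  0:1  1:55  2:938  3:1502  4:1217  5:151  6:2044  7:1809
  8:1406  9:111  10:1931  11:1855  12:1849  13:1519  14:65  15:1488
  16:447  17:1628  18:1886  19:1467  20:1379  21:713  22:1649  23:954
  24:295  25:1616  26:1226  27:646  28:51  29:718  30:1924  31:1470
  32:1544  33:1440  34:1981  35:431  36:748  37:1487  38:392  39:690
  40:384  41:250  42:1228  43:756  44:1927  45:1635
Giant step factor: 55^(-46) ≡ 828 (mod 2087).
Scan 30·828^i mod 2087 for i = 0, 1, …:
  i=0: 30   i=1: 1883   i=2: 135   i=3: 1169
  i=4: 1651   i=5: 43   i=6: 125   i=7: 1237
  i=8: 1606   i=9: 349     …   i=26: 211
  i=27: 1487
Match at i=27, j=37: x = 27·46 + 37 = 1279.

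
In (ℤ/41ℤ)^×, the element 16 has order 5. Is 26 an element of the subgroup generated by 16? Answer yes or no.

no

26 ∈ ⟨16⟩ iff 26^5 ≡ 1 (mod 41), since |⟨16⟩| = 5.
26^5 mod 41 = 27.
Since 27 ≠ 1, 26 does not lie in the subgroup.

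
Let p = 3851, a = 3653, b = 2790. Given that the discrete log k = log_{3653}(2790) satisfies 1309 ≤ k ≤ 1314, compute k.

Compute 3653^1309 mod 3851 = 2664, then multiply by 3653 repeatedly:
  3653^1309=2664  3653^1310=115  3653^1311=336  3653^1312=2790
Found 2790 at exponent 1312.

1312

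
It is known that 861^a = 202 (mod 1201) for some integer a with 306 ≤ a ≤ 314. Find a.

307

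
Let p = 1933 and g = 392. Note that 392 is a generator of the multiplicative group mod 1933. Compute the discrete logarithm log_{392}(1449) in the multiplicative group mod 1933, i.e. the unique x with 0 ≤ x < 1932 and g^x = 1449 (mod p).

Baby-step giant-step with m = ceil(sqrt(1932)) = 44.
Baby table (392^j mod 1933 for j=0..43):
  0:1  1:392  2:957  3:142  4:1540  5:584  6:834  7:251
  8:1742  9:515  10:848  11:1873  12:1609  13:570  14:1145  15:384
  16:1687  17:218  18:404  19:1795  20:28  21:1311  22:1667  23:110
  24:594  25:888  26:156  27:1229  28:451  29:889  30:548  31:253
  32:593  33:496  34:1132  35:1087  36:844  37:305  38:1647  39:2
  40:784  41:1914  42:284  43:1147
Giant step factor: 392^(-44) ≡ 283 (mod 1933).
Scan 1449·283^i mod 1933 for i = 0, 1, …:
  i=0: 1449   i=1: 271   i=2: 1306   i=3: 395
  i=4: 1604   i=5: 1610   i=6: 1375   i=7: 592
  i=8: 1298   i=9: 64     …   i=13: 1657
  i=14: 1145
Match at i=14, j=14: x = 14·44 + 14 = 630.

630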